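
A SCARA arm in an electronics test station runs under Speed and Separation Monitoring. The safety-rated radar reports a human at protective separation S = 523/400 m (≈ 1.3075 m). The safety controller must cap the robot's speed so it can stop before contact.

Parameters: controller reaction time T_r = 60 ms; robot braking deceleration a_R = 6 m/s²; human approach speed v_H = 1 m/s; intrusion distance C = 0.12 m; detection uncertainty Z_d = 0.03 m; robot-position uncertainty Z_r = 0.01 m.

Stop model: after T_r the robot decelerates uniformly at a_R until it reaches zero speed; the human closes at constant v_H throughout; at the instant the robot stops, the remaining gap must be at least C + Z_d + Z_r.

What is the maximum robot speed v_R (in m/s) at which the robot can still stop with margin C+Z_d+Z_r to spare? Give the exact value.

v_R_max = 5/2 m/s = 2.5000 m/s

quadratic (1/12)·v² + (17/75)·v + (-87/80) = 0
  disc = (17/75)² − 4·(1/12)·(-87/80) = 37249/90000 ; √disc = 193/300
  v_R = (−(17/75) + 193/300) / (2·(1/12)) = 5/2 m/s
check:
braking lasts T_s = (5/2)/6 = 0.4167 s
robot covers v_R·T_r = 2.5000·0.0600 = 0.1500 m before braking
braking distance = 2.5000²/(2·6.0000) = 0.5208 m
human over T_r+T_s: 1.0000·(0.0600+0.4167) = 0.4767 m
residual clearance needed = 0.1200+0.0300+0.0100 = 0.1600 m
sum ≈ 0.1500+0.5208+0.4767+0.1600 ≈ 1.3075 m = S ✓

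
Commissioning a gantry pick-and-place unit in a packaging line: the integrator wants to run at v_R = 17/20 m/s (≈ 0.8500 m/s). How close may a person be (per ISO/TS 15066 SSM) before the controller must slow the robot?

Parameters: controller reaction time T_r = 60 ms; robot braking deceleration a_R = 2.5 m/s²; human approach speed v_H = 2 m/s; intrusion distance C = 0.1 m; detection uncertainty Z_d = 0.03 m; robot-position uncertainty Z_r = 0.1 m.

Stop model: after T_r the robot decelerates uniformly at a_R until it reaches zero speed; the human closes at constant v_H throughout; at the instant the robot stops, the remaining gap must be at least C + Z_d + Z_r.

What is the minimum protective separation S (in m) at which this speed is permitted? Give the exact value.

S_min = 2451/2000 m = 1.2255 m

stop time T_s = (17/20)/(5/2) = 0.3400 s
reaction-phase robot travel = 0.8500·0.0600 = 0.0510 m
robot under decel: 0.8500²/(2·2.5000) = 0.1445 m
human closes 2.0000·0.4000 = 0.8000 m
residual clearance needed = 0.1000+0.0300+0.1000 = 0.2300 m
S_min ≈ 0.0510+0.1445+0.8000+0.2300  ⇒  S_min = 2451/2000 m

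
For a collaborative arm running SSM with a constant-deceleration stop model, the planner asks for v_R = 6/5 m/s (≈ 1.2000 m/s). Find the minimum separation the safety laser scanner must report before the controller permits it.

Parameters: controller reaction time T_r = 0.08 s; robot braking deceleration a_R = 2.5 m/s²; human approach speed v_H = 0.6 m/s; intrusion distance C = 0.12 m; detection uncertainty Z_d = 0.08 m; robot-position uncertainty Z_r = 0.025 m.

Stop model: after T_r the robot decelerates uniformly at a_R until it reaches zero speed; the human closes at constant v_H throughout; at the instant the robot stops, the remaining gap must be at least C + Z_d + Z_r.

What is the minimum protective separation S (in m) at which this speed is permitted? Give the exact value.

stop time T_s = (6/5)/(5/2) = 0.4800 s
robot in T_r: 1.2000·0.0800 = 0.0960 m
robot covers 1.2000·0.4800 − ½·2.5000·0.4800² = 0.2880 m while stopping
human over T_r+T_s: 0.6000·(0.0800+0.4800) = 0.3360 m
margins: 0.1200+0.0800+0.0250 = 0.2250 m
S_min ≈ 0.0960+0.2880+0.3360+0.2250  ⇒  S_min = 189/200 m

S_min = 189/200 m = 0.9450 m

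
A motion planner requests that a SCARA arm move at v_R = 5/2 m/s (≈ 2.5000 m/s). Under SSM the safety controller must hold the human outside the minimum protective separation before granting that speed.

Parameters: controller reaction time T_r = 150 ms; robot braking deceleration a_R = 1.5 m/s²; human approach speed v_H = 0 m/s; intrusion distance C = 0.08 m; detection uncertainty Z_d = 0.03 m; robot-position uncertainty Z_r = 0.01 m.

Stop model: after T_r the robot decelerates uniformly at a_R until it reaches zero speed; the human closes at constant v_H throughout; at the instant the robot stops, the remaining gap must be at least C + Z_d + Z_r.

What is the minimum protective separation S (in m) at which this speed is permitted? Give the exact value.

braking lasts T_s = (5/2)/(3/2) = 1.6667 s
robot covers v_R·T_r = 2.5000·0.1500 = 0.3750 m before braking
braking distance = 2.5000²/(2·1.5000) = 2.0833 m
human over T_r+T_s: 0.0000·(0.1500+1.6667) = 0.0000 m
C+Z_d+Z_r = 0.0800+0.0300+0.0100 = 0.1200 m
S_min ≈ 0.3750+2.0833+0.0000+0.1200  ⇒  S_min = 1547/600 m

S_min = 1547/600 m = 2.5783 m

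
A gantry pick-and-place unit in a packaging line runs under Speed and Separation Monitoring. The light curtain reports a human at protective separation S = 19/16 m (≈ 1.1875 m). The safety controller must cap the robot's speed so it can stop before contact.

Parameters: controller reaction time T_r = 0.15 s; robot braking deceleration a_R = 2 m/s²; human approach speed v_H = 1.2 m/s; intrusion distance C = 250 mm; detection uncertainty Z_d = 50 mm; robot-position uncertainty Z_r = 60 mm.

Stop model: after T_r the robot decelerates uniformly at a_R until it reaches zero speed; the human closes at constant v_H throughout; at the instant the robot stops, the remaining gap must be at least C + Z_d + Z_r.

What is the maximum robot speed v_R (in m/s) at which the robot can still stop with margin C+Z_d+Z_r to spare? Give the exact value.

collect terms ⇒ (1/4)·v_R² + (3/4)·v_R + (-259/400) = 0
  disc = (3/4)² − 4·(1/4)·(-259/400) = 121/100 ; √disc = 11/10
  v_R = (−(3/4) + 11/10) / (2·(1/4)) = 7/10 m/s
check:
braking lasts T_s = (7/10)/2 = 0.3500 s
robot covers v_R·T_r = 0.7000·0.1500 = 0.1050 m before braking
robot covers 0.7000·0.3500 − ½·2.0000·0.3500² = 0.1225 m while stopping
human over T_r+T_s: 1.2000·(0.1500+0.3500) = 0.6000 m
C+Z_d+Z_r = 0.2500+0.0500+0.0600 = 0.3600 m
sum ≈ 0.1050+0.1225+0.6000+0.3600 ≈ 1.1875 m = S ✓

v_R_max = 7/10 m/s = 0.7000 m/s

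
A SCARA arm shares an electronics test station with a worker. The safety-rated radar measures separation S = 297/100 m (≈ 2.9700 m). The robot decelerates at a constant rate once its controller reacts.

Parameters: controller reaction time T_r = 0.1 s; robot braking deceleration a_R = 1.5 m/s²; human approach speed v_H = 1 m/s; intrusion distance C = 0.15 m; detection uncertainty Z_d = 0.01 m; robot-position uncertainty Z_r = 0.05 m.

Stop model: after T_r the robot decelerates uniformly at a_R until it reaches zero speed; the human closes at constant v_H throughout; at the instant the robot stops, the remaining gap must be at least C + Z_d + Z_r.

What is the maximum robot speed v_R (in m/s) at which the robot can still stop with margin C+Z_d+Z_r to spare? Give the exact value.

v_R_max = 19/10 m/s = 1.9000 m/s

quadratic (1/3)·v² + (23/30)·v + (-133/50) = 0
  disc = (23/30)² − 4·(1/3)·(-133/50) = 3721/900 ; √disc = 61/30
  v_R = (−(23/30) + 61/30) / (2·(1/3)) = 19/10 m/s
check:
T_s = v_R/a_R = (19/10)/(3/2) = 1.2667 s
robot in T_r: 1.9000·0.1000 = 0.1900 m
braking distance = 1.9000²/(2·1.5000) = 1.2033 m
human over T_r+T_s: 1.0000·(0.1000+1.2667) = 1.3667 m
C+Z_d+Z_r = 0.1500+0.0100+0.0500 = 0.2100 m
sum ≈ 0.1900+1.2033+1.3667+0.2100 ≈ 2.9700 m = S ✓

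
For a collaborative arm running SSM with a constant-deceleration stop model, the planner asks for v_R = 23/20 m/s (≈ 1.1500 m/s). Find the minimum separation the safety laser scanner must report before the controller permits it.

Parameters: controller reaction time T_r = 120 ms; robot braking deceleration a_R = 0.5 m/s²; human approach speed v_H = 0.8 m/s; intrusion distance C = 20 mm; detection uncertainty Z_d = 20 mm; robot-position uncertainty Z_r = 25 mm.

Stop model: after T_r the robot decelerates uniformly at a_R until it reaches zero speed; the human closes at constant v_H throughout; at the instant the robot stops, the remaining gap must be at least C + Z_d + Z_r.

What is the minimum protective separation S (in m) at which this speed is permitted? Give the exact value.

stop time T_s = (23/20)/(1/2) = 2.3000 s
robot in T_r: 1.1500·0.1200 = 0.1380 m
robot under decel: 1.1500²/(2·0.5000) = 1.3225 m
person approaches 0.8000·(0.1200+2.3000) = 1.9360 m
C+Z_d+Z_r = 0.0200+0.0200+0.0250 = 0.0650 m
S_min ≈ 0.1380+1.3225+1.9360+0.0650  ⇒  S_min = 6923/2000 m

S_min = 6923/2000 m = 3.4615 m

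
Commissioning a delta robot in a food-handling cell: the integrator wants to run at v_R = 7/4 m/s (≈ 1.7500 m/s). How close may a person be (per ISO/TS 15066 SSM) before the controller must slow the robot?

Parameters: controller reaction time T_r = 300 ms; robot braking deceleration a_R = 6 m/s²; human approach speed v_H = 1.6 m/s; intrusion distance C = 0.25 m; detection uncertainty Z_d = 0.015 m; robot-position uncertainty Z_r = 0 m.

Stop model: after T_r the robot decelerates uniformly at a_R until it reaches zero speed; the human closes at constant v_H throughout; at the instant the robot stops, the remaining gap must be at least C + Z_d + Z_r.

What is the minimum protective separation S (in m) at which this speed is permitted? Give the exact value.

S_min = 3187/1600 m = 1.9919 m

T_s = v_R/a_R = (7/4)/6 = 0.2917 s
reaction-phase robot travel = 1.7500·0.3000 = 0.5250 m
robot covers 1.7500·0.2917 − ½·6.0000·0.2917² = 0.2552 m while stopping
human closes 1.6000·0.5917 = 0.9467 m
residual clearance needed = 0.2500+0.0150+0.0000 = 0.2650 m
S_min ≈ 0.5250+0.2552+0.9467+0.2650  ⇒  S_min = 3187/1600 m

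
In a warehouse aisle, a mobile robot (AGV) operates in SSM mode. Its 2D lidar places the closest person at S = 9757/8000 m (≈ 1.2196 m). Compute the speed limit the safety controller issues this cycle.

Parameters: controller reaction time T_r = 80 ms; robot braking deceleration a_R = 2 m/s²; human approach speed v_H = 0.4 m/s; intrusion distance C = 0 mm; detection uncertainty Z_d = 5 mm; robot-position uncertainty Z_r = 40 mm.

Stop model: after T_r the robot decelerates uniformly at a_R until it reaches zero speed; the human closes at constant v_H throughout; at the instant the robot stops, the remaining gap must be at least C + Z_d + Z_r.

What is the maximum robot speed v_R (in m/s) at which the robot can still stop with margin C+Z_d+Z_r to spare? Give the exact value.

quadratic (1/4)·v² + (7/25)·v + (-9141/8000) = 0
  disc = (7/25)² − 4·(1/4)·(-9141/8000) = 48841/40000 ; √disc = 221/200
  v_R = (−(7/25) + 221/200) / (2·(1/4)) = 33/20 m/s
check:
stop time T_s = (33/20)/2 = 0.8250 s
robot in T_r: 1.6500·0.0800 = 0.1320 m
robot under decel: 1.6500²/(2·2.0000) = 0.6806 m
human closes 0.4000·0.9050 = 0.3620 m
margins: 0.0000+0.0050+0.0400 = 0.0450 m
sum ≈ 0.1320+0.6806+0.3620+0.0450 ≈ 1.2196 m = S ✓

v_R_max = 33/20 m/s = 1.6500 m/s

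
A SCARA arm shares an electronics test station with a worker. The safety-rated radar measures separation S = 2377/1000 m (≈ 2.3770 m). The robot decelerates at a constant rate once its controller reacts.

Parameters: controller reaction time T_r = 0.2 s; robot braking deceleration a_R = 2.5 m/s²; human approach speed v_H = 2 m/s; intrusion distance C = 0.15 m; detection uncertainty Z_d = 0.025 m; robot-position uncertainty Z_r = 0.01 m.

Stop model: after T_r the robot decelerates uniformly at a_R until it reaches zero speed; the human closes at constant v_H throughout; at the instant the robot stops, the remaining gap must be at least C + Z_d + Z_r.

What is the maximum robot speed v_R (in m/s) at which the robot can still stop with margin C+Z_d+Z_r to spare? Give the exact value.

quadratic (1/5)·v² + (1)·v + (-224/125) = 0
  disc = (1)² − 4·(1/5)·(-224/125) = 1521/625 ; √disc = 39/25
  v_R = (−(1) + 39/25) / (2·(1/5)) = 7/5 m/s
check:
braking lasts T_s = (7/5)/(5/2) = 0.5600 s
robot covers v_R·T_r = 1.4000·0.2000 = 0.2800 m before braking
robot covers 1.4000·0.5600 − ½·2.5000·0.5600² = 0.3920 m while stopping
human closes 2.0000·0.7600 = 1.5200 m
residual clearance needed = 0.1500+0.0250+0.0100 = 0.1850 m
sum ≈ 0.2800+0.3920+1.5200+0.1850 ≈ 2.3770 m = S ✓

v_R_max = 7/5 m/s = 1.4000 m/s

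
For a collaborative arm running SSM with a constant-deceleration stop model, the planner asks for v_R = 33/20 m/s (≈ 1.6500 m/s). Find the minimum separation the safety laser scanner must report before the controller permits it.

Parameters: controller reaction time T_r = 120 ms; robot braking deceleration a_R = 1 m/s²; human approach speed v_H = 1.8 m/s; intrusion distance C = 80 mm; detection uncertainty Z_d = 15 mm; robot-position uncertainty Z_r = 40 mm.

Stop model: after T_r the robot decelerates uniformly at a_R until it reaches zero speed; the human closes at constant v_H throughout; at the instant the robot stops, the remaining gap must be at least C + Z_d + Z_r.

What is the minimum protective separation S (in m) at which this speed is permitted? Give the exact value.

S_min = 19521/4000 m = 4.8803 m

braking lasts T_s = (33/20)/1 = 1.6500 s
robot covers v_R·T_r = 1.6500·0.1200 = 0.1980 m before braking
braking distance = 1.6500²/(2·1.0000) = 1.3613 m
human closes 1.8000·1.7700 = 3.1860 m
C+Z_d+Z_r = 0.0800+0.0150+0.0400 = 0.1350 m
S_min ≈ 0.1980+1.3613+3.1860+0.1350  ⇒  S_min = 19521/4000 m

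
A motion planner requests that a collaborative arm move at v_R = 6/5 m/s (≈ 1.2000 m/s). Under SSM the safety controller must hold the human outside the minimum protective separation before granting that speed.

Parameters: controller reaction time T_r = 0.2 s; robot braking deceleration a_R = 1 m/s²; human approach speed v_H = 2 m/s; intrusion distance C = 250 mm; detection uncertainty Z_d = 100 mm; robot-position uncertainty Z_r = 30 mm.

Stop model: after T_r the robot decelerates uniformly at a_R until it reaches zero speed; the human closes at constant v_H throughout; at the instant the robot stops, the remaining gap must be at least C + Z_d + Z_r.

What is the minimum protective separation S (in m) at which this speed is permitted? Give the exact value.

braking lasts T_s = (6/5)/1 = 1.2000 s
reaction-phase robot travel = 1.2000·0.2000 = 0.2400 m
robot under decel: 1.2000²/(2·1.0000) = 0.7200 m
person approaches 2.0000·(0.2000+1.2000) = 2.8000 m
C+Z_d+Z_r = 0.2500+0.1000+0.0300 = 0.3800 m
S_min ≈ 0.2400+0.7200+2.8000+0.3800  ⇒  S_min = 207/50 m

S_min = 207/50 m = 4.1400 m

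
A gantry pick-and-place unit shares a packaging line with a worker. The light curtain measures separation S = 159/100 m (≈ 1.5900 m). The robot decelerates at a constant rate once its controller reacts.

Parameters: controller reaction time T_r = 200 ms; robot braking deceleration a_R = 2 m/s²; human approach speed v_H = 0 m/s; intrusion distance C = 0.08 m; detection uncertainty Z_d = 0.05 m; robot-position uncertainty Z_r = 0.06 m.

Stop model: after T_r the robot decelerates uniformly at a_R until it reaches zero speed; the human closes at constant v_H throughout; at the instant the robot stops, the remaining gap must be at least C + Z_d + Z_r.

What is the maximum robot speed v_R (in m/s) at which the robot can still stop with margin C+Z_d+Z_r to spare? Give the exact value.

at the boundary: (1/4)·v² + (1/5)·v + (-7/5) = 0
  disc = (1/5)² − 4·(1/4)·(-7/5) = 36/25 ; √disc = 6/5
  v_R = (−(1/5) + 6/5) / (2·(1/4)) = 2 m/s
check:
T_s = v_R/a_R = 2/2 = 1.0000 s
robot covers v_R·T_r = 2.0000·0.2000 = 0.4000 m before braking
robot under decel: 2.0000²/(2·2.0000) = 1.0000 m
human closes 0.0000·1.2000 = 0.0000 m
C+Z_d+Z_r = 0.0800+0.0500+0.0600 = 0.1900 m
sum ≈ 0.4000+1.0000+0.0000+0.1900 ≈ 1.5900 m = S ✓

v_R_max = 2 m/s = 2.0000 m/s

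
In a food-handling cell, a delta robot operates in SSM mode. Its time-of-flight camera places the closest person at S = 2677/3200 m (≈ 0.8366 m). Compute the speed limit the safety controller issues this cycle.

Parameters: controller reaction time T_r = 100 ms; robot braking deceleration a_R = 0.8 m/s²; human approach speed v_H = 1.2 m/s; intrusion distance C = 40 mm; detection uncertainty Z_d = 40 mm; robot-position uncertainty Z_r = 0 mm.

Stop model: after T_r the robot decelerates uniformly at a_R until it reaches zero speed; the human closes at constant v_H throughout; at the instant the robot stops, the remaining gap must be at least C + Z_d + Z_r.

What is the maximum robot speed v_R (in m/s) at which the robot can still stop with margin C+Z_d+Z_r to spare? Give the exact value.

v_R_max = 7/20 m/s = 0.3500 m/s

quadratic (5/8)·v² + (8/5)·v + (-2037/3200) = 0
  disc = (8/5)² − 4·(5/8)·(-2037/3200) = 26569/6400 ; √disc = 163/80
  v_R = (−(8/5) + 163/80) / (2·(5/8)) = 7/20 m/s
check:
stop time T_s = (7/20)/(4/5) = 0.4375 s
reaction-phase robot travel = 0.3500·0.1000 = 0.0350 m
braking distance = 0.3500²/(2·0.8000) = 0.0766 m
human over T_r+T_s: 1.2000·(0.1000+0.4375) = 0.6450 m
margins: 0.0400+0.0400+0.0000 = 0.0800 m
sum ≈ 0.0350+0.0766+0.6450+0.0800 ≈ 0.8366 m = S ✓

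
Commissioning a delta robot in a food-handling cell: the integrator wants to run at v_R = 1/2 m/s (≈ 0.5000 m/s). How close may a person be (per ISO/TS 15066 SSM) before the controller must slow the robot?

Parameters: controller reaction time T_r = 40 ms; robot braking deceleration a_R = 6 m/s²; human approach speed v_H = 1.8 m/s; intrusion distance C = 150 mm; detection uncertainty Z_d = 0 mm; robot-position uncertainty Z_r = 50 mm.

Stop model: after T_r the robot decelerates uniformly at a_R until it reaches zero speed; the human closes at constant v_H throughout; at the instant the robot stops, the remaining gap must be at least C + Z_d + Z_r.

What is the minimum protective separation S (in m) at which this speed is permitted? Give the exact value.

S_min = 2777/6000 m = 0.4628 m

stop time T_s = (1/2)/6 = 0.0833 s
robot in T_r: 0.5000·0.0400 = 0.0200 m
robot covers 0.5000·0.0833 − ½·6.0000·0.0833² = 0.0208 m while stopping
human over T_r+T_s: 1.8000·(0.0400+0.0833) = 0.2220 m
residual clearance needed = 0.1500+0.0000+0.0500 = 0.2000 m
S_min ≈ 0.0200+0.0208+0.2220+0.2000  ⇒  S_min = 2777/6000 m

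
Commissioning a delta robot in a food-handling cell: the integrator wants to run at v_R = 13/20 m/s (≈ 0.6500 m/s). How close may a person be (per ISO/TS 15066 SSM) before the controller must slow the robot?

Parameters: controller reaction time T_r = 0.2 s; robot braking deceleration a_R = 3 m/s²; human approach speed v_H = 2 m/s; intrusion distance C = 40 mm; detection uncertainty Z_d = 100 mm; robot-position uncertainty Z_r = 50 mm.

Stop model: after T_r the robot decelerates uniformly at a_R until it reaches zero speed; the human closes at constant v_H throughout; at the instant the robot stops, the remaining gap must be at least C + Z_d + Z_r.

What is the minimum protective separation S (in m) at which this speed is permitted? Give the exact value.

S_min = 979/800 m = 1.2237 m

T_s = v_R/a_R = (13/20)/3 = 0.2167 s
robot in T_r: 0.6500·0.2000 = 0.1300 m
braking distance = 0.6500²/(2·3.0000) = 0.0704 m
person approaches 2.0000·(0.2000+0.2167) = 0.8333 m
residual clearance needed = 0.0400+0.1000+0.0500 = 0.1900 m
S_min ≈ 0.1300+0.0704+0.8333+0.1900  ⇒  S_min = 979/800 m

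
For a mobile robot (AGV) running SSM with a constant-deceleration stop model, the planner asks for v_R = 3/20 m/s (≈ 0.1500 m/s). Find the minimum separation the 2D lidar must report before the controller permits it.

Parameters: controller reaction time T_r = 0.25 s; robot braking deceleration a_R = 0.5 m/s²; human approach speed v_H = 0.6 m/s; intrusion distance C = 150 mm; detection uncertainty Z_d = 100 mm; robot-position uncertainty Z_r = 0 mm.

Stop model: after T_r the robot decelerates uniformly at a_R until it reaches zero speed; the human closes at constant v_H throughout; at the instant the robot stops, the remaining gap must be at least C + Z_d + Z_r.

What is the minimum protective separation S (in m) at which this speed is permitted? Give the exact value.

T_s = v_R/a_R = (3/20)/(1/2) = 0.3000 s
robot in T_r: 0.1500·0.2500 = 0.0375 m
robot covers 0.1500·0.3000 − ½·0.5000·0.3000² = 0.0225 m while stopping
person approaches 0.6000·(0.2500+0.3000) = 0.3300 m
margins: 0.1500+0.1000+0.0000 = 0.2500 m
S_min ≈ 0.0375+0.0225+0.3300+0.2500  ⇒  S_min = 16/25 m

S_min = 16/25 m = 0.6400 m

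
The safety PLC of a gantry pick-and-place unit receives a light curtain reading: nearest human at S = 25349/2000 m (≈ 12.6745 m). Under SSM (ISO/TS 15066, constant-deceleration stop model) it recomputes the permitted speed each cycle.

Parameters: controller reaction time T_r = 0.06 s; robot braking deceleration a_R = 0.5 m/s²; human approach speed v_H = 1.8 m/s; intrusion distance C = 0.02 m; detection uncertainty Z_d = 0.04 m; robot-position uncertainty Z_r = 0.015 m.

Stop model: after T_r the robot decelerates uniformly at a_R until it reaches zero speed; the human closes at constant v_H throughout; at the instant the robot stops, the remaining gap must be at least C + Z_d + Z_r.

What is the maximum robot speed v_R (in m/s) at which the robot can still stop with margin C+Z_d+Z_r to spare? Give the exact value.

v_R_max = 43/20 m/s = 2.1500 m/s

quadratic (1)·v² + (183/50)·v + (-24983/2000) = 0
  disc = (183/50)² − 4·(1)·(-24983/2000) = 39601/625 ; √disc = 199/25
  v_R = (−(183/50) + 199/25) / (2·(1)) = 43/20 m/s
check:
braking lasts T_s = (43/20)/(1/2) = 4.3000 s
robot in T_r: 2.1500·0.0600 = 0.1290 m
braking distance = 2.1500²/(2·0.5000) = 4.6225 m
human over T_r+T_s: 1.8000·(0.0600+4.3000) = 7.8480 m
margins: 0.0200+0.0400+0.0150 = 0.0750 m
sum ≈ 0.1290+4.6225+7.8480+0.0750 ≈ 12.6745 m = S ✓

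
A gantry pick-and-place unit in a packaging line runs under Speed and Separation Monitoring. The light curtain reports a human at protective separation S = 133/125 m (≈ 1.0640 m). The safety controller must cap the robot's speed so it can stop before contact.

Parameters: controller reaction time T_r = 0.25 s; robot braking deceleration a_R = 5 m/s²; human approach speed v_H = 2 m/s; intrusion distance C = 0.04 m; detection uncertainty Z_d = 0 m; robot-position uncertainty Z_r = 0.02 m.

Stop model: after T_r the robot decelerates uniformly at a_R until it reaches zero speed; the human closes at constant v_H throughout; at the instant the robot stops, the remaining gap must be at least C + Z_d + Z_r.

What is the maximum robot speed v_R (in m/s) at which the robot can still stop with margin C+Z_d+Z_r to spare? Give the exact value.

v_R_max = 7/10 m/s = 0.7000 m/s

quadratic (1/10)·v² + (13/20)·v + (-63/125) = 0
  disc = (13/20)² − 4·(1/10)·(-63/125) = 6241/10000 ; √disc = 79/100
  v_R = (−(13/20) + 79/100) / (2·(1/10)) = 7/10 m/s
check:
T_s = v_R/a_R = (7/10)/5 = 0.1400 s
reaction-phase robot travel = 0.7000·0.2500 = 0.1750 m
robot under decel: 0.7000²/(2·5.0000) = 0.0490 m
human over T_r+T_s: 2.0000·(0.2500+0.1400) = 0.7800 m
C+Z_d+Z_r = 0.0400+0.0000+0.0200 = 0.0600 m
sum ≈ 0.1750+0.0490+0.7800+0.0600 ≈ 1.0640 m = S ✓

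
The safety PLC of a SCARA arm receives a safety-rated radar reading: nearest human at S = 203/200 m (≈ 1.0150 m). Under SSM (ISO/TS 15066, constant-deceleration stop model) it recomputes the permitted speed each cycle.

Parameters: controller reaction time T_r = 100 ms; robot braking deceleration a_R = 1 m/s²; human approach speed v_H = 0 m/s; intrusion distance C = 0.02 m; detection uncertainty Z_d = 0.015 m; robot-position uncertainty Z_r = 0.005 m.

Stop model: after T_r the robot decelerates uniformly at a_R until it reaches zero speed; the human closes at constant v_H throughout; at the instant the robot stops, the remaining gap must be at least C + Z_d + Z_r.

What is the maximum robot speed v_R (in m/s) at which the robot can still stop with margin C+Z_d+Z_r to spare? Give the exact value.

v_R_max = 13/10 m/s = 1.3000 m/s

at the boundary: (1/2)·v² + (1/10)·v + (-39/40) = 0
  disc = (1/10)² − 4·(1/2)·(-39/40) = 49/25 ; √disc = 7/5
  v_R = (−(1/10) + 7/5) / (2·(1/2)) = 13/10 m/s
check:
T_s = v_R/a_R = (13/10)/1 = 1.3000 s
robot covers v_R·T_r = 1.3000·0.1000 = 0.1300 m before braking
robot covers 1.3000·1.3000 − ½·1.0000·1.3000² = 0.8450 m while stopping
person approaches 0.0000·(0.1000+1.3000) = 0.0000 m
margins: 0.0200+0.0150+0.0050 = 0.0400 m
sum ≈ 0.1300+0.8450+0.0000+0.0400 ≈ 1.0150 m = S ✓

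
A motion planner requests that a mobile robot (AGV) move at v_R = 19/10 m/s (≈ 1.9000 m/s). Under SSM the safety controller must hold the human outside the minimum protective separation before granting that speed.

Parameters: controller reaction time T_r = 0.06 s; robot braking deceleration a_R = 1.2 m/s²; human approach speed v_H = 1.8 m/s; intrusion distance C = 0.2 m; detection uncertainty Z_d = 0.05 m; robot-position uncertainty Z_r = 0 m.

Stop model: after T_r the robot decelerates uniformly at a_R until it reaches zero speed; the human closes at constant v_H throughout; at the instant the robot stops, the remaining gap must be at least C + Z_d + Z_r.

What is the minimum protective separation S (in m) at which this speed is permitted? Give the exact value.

S_min = 28957/6000 m = 4.8262 m

T_s = v_R/a_R = (19/10)/(6/5) = 1.5833 s
robot in T_r: 1.9000·0.0600 = 0.1140 m
robot covers 1.9000·1.5833 − ½·1.2000·1.5833² = 1.5042 m while stopping
human closes 1.8000·1.6433 = 2.9580 m
C+Z_d+Z_r = 0.2000+0.0500+0.0000 = 0.2500 m
S_min ≈ 0.1140+1.5042+2.9580+0.2500  ⇒  S_min = 28957/6000 m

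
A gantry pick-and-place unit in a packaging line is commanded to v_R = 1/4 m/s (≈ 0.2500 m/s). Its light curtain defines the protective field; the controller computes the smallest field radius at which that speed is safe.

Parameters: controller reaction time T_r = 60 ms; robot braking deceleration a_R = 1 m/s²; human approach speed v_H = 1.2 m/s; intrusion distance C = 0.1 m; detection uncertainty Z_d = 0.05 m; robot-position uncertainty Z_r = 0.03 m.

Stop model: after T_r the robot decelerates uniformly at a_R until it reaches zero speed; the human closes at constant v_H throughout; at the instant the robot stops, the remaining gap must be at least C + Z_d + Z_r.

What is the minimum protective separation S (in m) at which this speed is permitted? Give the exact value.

S_min = 2393/4000 m = 0.5982 m

stop time T_s = (1/4)/1 = 0.2500 s
robot covers v_R·T_r = 0.2500·0.0600 = 0.0150 m before braking
robot covers 0.2500·0.2500 − ½·1.0000·0.2500² = 0.0312 m while stopping
person approaches 1.2000·(0.0600+0.2500) = 0.3720 m
margins: 0.1000+0.0500+0.0300 = 0.1800 m
S_min ≈ 0.0150+0.0312+0.3720+0.1800  ⇒  S_min = 2393/4000 m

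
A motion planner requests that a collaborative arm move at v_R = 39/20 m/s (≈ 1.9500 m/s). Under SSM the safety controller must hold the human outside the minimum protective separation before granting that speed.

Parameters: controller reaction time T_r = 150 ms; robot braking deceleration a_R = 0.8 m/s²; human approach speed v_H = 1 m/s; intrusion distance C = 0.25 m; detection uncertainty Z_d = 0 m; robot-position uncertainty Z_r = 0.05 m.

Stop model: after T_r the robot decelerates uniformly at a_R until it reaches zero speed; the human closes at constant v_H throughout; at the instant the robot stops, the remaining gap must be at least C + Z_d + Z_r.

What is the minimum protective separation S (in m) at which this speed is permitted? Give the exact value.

S_min = 17781/3200 m = 5.5566 m

braking lasts T_s = (39/20)/(4/5) = 2.4375 s
robot covers v_R·T_r = 1.9500·0.1500 = 0.2925 m before braking
braking distance = 1.9500²/(2·0.8000) = 2.3766 m
person approaches 1.0000·(0.1500+2.4375) = 2.5875 m
C+Z_d+Z_r = 0.2500+0.0000+0.0500 = 0.3000 m
S_min ≈ 0.2925+2.3766+2.5875+0.3000  ⇒  S_min = 17781/3200 m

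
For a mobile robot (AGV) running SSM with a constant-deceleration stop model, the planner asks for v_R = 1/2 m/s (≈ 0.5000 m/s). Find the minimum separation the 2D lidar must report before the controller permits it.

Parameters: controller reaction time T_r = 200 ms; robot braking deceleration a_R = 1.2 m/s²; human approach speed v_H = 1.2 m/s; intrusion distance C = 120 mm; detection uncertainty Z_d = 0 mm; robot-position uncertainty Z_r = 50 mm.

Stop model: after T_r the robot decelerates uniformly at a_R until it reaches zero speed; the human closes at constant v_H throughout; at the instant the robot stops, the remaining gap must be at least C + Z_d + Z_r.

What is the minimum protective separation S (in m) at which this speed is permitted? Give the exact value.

S_min = 1337/1200 m = 1.1142 m

T_s = v_R/a_R = (1/2)/(6/5) = 0.4167 s
reaction-phase robot travel = 0.5000·0.2000 = 0.1000 m
braking distance = 0.5000²/(2·1.2000) = 0.1042 m
person approaches 1.2000·(0.2000+0.4167) = 0.7400 m
margins: 0.1200+0.0000+0.0500 = 0.1700 m
S_min ≈ 0.1000+0.1042+0.7400+0.1700  ⇒  S_min = 1337/1200 m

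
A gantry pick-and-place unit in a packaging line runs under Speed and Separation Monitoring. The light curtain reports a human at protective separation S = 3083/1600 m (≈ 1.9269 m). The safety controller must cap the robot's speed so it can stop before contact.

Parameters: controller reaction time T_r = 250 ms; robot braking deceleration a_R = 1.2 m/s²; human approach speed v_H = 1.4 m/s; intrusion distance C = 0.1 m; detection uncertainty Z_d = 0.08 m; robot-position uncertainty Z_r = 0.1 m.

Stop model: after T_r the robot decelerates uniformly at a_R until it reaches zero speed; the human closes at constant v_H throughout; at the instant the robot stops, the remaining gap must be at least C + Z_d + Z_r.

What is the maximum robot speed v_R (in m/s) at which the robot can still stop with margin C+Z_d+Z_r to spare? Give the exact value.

v_R_max = 3/4 m/s = 0.7500 m/s

quadratic (5/12)·v² + (17/12)·v + (-83/64) = 0
  disc = (17/12)² − 4·(5/12)·(-83/64) = 2401/576 ; √disc = 49/24
  v_R = (−(17/12) + 49/24) / (2·(5/12)) = 3/4 m/s
check:
T_s = v_R/a_R = (3/4)/(6/5) = 0.6250 s
reaction-phase robot travel = 0.7500·0.2500 = 0.1875 m
robot under decel: 0.7500²/(2·1.2000) = 0.2344 m
human closes 1.4000·0.8750 = 1.2250 m
margins: 0.1000+0.0800+0.1000 = 0.2800 m
sum ≈ 0.1875+0.2344+1.2250+0.2800 ≈ 1.9269 m = S ✓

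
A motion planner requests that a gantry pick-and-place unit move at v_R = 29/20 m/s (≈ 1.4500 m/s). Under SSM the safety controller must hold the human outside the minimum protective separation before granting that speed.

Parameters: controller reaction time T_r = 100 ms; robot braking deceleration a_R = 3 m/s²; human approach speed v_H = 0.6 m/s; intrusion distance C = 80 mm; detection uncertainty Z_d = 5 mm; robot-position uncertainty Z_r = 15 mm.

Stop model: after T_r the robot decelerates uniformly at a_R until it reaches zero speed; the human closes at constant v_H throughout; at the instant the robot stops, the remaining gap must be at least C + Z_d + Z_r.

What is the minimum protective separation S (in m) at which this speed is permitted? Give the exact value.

S_min = 2269/2400 m = 0.9454 m

braking lasts T_s = (29/20)/3 = 0.4833 s
robot covers v_R·T_r = 1.4500·0.1000 = 0.1450 m before braking
braking distance = 1.4500²/(2·3.0000) = 0.3504 m
person approaches 0.6000·(0.1000+0.4833) = 0.3500 m
margins: 0.0800+0.0050+0.0150 = 0.1000 m
S_min ≈ 0.1450+0.3504+0.3500+0.1000  ⇒  S_min = 2269/2400 m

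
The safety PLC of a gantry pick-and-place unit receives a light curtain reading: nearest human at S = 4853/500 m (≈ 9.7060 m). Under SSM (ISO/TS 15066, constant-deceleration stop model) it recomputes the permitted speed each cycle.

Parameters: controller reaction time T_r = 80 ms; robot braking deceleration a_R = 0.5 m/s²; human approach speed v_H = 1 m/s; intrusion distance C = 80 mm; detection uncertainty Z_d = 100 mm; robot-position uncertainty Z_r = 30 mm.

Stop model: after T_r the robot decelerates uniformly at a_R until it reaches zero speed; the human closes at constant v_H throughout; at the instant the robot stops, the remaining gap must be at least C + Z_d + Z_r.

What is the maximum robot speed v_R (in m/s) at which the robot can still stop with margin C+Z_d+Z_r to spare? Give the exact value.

quadratic (1)·v² + (52/25)·v + (-1177/125) = 0
  disc = (52/25)² − 4·(1)·(-1177/125) = 26244/625 ; √disc = 162/25
  v_R = (−(52/25) + 162/25) / (2·(1)) = 11/5 m/s
check:
braking lasts T_s = (11/5)/(1/2) = 4.4000 s
reaction-phase robot travel = 2.2000·0.0800 = 0.1760 m
robot under decel: 2.2000²/(2·0.5000) = 4.8400 m
person approaches 1.0000·(0.0800+4.4000) = 4.4800 m
residual clearance needed = 0.0800+0.1000+0.0300 = 0.2100 m
sum ≈ 0.1760+4.8400+4.4800+0.2100 ≈ 9.7060 m = S ✓

v_R_max = 11/5 m/s = 2.2000 m/s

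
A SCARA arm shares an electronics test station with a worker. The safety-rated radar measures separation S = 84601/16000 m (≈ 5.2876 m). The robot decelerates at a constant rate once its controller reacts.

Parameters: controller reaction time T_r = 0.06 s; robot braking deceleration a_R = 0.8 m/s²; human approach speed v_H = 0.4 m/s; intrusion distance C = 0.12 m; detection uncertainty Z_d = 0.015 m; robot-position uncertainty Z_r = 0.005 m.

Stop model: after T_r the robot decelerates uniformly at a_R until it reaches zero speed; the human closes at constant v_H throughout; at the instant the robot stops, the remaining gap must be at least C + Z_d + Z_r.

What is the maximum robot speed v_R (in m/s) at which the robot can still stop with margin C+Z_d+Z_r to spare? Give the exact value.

v_R_max = 49/20 m/s = 2.4500 m/s

quadratic (5/8)·v² + (14/25)·v + (-81977/16000) = 0
  disc = (14/25)² − 4·(5/8)·(-81977/16000) = 2099601/160000 ; √disc = 1449/400
  v_R = (−(14/25) + 1449/400) / (2·(5/8)) = 49/20 m/s
check:
stop time T_s = (49/20)/(4/5) = 3.0625 s
robot in T_r: 2.4500·0.0600 = 0.1470 m
robot covers 2.4500·3.0625 − ½·0.8000·3.0625² = 3.7516 m while stopping
human closes 0.4000·3.1225 = 1.2490 m
residual clearance needed = 0.1200+0.0150+0.0050 = 0.1400 m
sum ≈ 0.1470+3.7516+1.2490+0.1400 ≈ 5.2876 m = S ✓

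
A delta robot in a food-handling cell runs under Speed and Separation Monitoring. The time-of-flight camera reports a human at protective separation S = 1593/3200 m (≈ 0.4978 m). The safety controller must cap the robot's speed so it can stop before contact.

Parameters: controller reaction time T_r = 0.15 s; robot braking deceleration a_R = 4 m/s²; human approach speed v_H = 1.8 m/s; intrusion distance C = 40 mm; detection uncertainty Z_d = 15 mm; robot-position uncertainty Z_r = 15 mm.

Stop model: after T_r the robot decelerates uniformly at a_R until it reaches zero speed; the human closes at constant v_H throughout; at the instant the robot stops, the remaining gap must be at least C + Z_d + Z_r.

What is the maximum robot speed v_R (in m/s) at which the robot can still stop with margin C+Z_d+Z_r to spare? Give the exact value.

v_R_max = 1/4 m/s = 0.2500 m/s

at the boundary: (1/8)·v² + (3/5)·v + (-101/640) = 0
  disc = (3/5)² − 4·(1/8)·(-101/640) = 2809/6400 ; √disc = 53/80
  v_R = (−(3/5) + 53/80) / (2·(1/8)) = 1/4 m/s
check:
T_s = v_R/a_R = (1/4)/4 = 0.0625 s
robot in T_r: 0.2500·0.1500 = 0.0375 m
robot covers 0.2500·0.0625 − ½·4.0000·0.0625² = 0.0078 m while stopping
human over T_r+T_s: 1.8000·(0.1500+0.0625) = 0.3825 m
C+Z_d+Z_r = 0.0400+0.0150+0.0150 = 0.0700 m
sum ≈ 0.0375+0.0078+0.3825+0.0700 ≈ 0.4978 m = S ✓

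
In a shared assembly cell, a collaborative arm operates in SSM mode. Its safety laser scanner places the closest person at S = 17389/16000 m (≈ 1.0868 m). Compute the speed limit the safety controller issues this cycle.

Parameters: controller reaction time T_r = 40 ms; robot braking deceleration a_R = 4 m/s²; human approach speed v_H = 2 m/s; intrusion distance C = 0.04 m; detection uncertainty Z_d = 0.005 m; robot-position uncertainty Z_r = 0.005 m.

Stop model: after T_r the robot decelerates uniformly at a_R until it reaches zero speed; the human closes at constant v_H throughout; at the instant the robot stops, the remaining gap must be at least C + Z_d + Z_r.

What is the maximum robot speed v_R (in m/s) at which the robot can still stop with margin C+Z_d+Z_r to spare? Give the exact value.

collect terms ⇒ (1/8)·v_R² + (27/50)·v_R + (-15309/16000) = 0
  disc = (27/50)² − 4·(1/8)·(-15309/16000) = 123201/160000 ; √disc = 351/400
  v_R = (−(27/50) + 351/400) / (2·(1/8)) = 27/20 m/s
check:
T_s = v_R/a_R = (27/20)/4 = 0.3375 s
robot in T_r: 1.3500·0.0400 = 0.0540 m
robot covers 1.3500·0.3375 − ½·4.0000·0.3375² = 0.2278 m while stopping
person approaches 2.0000·(0.0400+0.3375) = 0.7550 m
margins: 0.0400+0.0050+0.0050 = 0.0500 m
sum ≈ 0.0540+0.2278+0.7550+0.0500 ≈ 1.0868 m = S ✓

v_R_max = 27/20 m/s = 1.3500 m/s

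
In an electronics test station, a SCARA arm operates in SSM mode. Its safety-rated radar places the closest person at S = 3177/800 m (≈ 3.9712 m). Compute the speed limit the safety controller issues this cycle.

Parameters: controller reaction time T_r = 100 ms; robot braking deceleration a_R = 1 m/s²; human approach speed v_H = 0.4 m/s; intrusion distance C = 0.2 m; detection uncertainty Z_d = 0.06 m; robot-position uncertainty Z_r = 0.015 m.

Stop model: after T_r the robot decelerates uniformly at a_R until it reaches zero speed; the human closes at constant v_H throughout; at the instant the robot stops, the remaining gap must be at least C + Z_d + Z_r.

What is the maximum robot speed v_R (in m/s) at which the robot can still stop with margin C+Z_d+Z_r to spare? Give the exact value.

v_R_max = 9/4 m/s = 2.2500 m/s

at the boundary: (1/2)·v² + (1/2)·v + (-117/32) = 0
  disc = (1/2)² − 4·(1/2)·(-117/32) = 121/16 ; √disc = 11/4
  v_R = (−(1/2) + 11/4) / (2·(1/2)) = 9/4 m/s
check:
stop time T_s = (9/4)/1 = 2.2500 s
robot in T_r: 2.2500·0.1000 = 0.2250 m
braking distance = 2.2500²/(2·1.0000) = 2.5312 m
person approaches 0.4000·(0.1000+2.2500) = 0.9400 m
margins: 0.2000+0.0600+0.0150 = 0.2750 m
sum ≈ 0.2250+2.5312+0.9400+0.2750 ≈ 3.9712 m = S ✓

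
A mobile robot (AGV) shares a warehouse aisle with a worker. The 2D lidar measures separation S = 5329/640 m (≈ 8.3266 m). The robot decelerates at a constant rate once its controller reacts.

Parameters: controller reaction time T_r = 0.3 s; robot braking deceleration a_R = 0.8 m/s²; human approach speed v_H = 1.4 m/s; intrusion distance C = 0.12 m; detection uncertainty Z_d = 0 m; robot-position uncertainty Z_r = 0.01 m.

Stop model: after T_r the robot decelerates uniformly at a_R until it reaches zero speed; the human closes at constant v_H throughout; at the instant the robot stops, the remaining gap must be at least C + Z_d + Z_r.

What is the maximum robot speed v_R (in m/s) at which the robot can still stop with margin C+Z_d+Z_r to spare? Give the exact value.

v_R_max = 9/4 m/s = 2.2500 m/s

quadratic (5/8)·v² + (41/20)·v + (-4977/640) = 0
  disc = (41/20)² − 4·(5/8)·(-4977/640) = 151321/6400 ; √disc = 389/80
  v_R = (−(41/20) + 389/80) / (2·(5/8)) = 9/4 m/s
check:
T_s = v_R/a_R = (9/4)/(4/5) = 2.8125 s
reaction-phase robot travel = 2.2500·0.3000 = 0.6750 m
robot under decel: 2.2500²/(2·0.8000) = 3.1641 m
person approaches 1.4000·(0.3000+2.8125) = 4.3575 m
residual clearance needed = 0.1200+0.0000+0.0100 = 0.1300 m
sum ≈ 0.6750+3.1641+4.3575+0.1300 ≈ 8.3266 m = S ✓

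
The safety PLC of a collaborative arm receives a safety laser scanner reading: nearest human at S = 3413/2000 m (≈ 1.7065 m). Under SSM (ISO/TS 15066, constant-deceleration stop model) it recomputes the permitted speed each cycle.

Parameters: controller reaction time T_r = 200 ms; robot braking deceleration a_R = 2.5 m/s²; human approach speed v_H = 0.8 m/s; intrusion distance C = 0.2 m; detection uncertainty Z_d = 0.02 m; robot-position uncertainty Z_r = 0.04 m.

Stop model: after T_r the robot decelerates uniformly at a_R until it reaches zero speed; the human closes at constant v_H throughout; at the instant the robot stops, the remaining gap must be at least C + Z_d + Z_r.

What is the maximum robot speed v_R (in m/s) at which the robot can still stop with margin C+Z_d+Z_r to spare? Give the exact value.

v_R_max = 31/20 m/s = 1.5500 m/s

at the boundary: (1/5)·v² + (13/25)·v + (-2573/2000) = 0
  disc = (13/25)² − 4·(1/5)·(-2573/2000) = 3249/2500 ; √disc = 57/50
  v_R = (−(13/25) + 57/50) / (2·(1/5)) = 31/20 m/s
check:
T_s = v_R/a_R = (31/20)/(5/2) = 0.6200 s
reaction-phase robot travel = 1.5500·0.2000 = 0.3100 m
robot covers 1.5500·0.6200 − ½·2.5000·0.6200² = 0.4805 m while stopping
human over T_r+T_s: 0.8000·(0.2000+0.6200) = 0.6560 m
margins: 0.2000+0.0200+0.0400 = 0.2600 m
sum ≈ 0.3100+0.4805+0.6560+0.2600 ≈ 1.7065 m = S ✓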